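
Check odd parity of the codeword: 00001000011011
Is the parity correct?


Number of 1s: 5

Yes, parity is correct (5 ones)


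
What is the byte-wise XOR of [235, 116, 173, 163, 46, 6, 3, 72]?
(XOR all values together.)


XOR chain: 235 ^ 116 ^ 173 ^ 163 ^ 46 ^ 6 ^ 3 ^ 72 = 242

242


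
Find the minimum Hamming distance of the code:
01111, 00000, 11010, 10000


Comparing all pairs, minimum distance: 1
Can detect 0 errors, correct 0 errors

1


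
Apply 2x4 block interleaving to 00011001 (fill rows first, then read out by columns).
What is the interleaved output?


Matrix:
  0001
  1001
Read columns: 01000011

01000011


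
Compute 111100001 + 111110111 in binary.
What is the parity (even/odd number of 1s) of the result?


111100001 = 481
111110111 = 503
Sum = 984 = 1111011000
1s count = 6

even parity (6 ones in 1111011000)


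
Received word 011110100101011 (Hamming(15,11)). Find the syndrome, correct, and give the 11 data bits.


Syndrome = 0: no error detected

Data: 11010101011 (no errors)


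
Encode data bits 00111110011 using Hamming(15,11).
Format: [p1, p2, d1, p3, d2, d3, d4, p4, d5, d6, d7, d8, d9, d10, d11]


Parity bits: p1=0, p2=0, p3=0, p4=1

000001111110011


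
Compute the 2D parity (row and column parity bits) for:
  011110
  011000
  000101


Row parities: 000
Column parities: 000011

Row P: 000, Col P: 000011, Corner: 0


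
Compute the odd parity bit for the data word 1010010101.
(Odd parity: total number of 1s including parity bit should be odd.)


Number of 1s in data: 5
Parity bit: 0

0


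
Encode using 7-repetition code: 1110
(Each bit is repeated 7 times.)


Each bit -> 7 copies

1111111111111111111110000000


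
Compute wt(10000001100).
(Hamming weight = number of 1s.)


Counting 1s in 10000001100

3


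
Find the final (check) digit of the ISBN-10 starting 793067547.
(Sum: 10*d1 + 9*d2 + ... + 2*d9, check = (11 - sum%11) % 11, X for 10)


Weighted sum: 292
292 mod 11 = 6

Check digit: 5


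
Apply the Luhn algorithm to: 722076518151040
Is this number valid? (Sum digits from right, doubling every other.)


Luhn sum = 55
55 mod 10 = 5

Invalid (Luhn sum mod 10 = 5)


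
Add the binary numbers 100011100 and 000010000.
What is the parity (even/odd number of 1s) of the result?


100011100 = 284
000010000 = 16
Sum = 300 = 100101100
1s count = 4

even parity (4 ones in 100101100)


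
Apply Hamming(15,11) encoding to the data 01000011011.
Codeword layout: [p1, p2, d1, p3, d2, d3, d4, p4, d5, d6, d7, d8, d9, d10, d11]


Parity bits: p1=1, p2=1, p3=0, p4=0

110010000011011


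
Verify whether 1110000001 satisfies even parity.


Number of 1s: 4

Yes, parity is correct (4 ones)


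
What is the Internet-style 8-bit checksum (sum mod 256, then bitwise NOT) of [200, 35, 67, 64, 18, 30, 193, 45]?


Sum = 652 mod 256 = 140
Complement = 115

115


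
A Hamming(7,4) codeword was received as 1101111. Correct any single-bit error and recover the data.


Syndrome = 3: error at position 3

Data: 1111 (corrected bit 3)


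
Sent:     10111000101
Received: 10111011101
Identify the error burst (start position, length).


XOR: 00000011000

Burst at position 6, length 2


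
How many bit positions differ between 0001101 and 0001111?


XOR: 0000010
Count of 1s: 1

1


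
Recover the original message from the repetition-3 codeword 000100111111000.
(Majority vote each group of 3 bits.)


Groups: 000, 100, 111, 111, 000
Majority votes: 00110

00110


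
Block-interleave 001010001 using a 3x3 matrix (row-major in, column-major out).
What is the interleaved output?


Matrix:
  001
  010
  001
Read columns: 000010101

000010101


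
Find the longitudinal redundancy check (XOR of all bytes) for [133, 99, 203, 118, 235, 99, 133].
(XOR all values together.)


XOR chain: 133 ^ 99 ^ 203 ^ 118 ^ 235 ^ 99 ^ 133 = 86

86


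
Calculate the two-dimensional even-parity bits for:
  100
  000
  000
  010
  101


Row parities: 10010
Column parities: 011

Row P: 10010, Col P: 011, Corner: 0


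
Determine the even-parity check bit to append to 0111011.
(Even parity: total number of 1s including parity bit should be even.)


Number of 1s in data: 5
Parity bit: 1

1


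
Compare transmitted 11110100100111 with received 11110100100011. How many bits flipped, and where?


XOR: 00000000000100

1 error(s) at position(s): 11


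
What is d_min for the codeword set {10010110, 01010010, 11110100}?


Comparing all pairs, minimum distance: 3
Can detect 2 errors, correct 1 errors

3


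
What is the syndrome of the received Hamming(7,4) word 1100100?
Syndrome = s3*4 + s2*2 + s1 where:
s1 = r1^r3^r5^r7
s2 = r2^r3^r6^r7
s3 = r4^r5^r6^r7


s1=0, s2=1, s3=1

Syndrome = 6 (error at position 6)


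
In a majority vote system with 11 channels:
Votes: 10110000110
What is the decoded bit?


Ones: 5 out of 11
Threshold: 6

0 (5/11 voted 1)


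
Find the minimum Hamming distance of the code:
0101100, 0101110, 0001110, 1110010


Comparing all pairs, minimum distance: 1
Can detect 0 errors, correct 0 errors

1


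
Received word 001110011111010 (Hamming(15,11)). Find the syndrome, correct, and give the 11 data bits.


Syndrome = 0: no error detected

Data: 11001111010 (no errors)


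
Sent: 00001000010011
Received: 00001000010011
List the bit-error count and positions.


XOR: 00000000000000

0 errors (received matches sent)


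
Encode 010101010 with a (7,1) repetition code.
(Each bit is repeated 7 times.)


Each bit -> 7 copies

000000011111110000000111111100000001111111000000011111110000000


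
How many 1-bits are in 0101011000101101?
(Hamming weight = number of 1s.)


Counting 1s in 0101011000101101

8


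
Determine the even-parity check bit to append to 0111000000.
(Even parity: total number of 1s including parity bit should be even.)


Number of 1s in data: 3
Parity bit: 1

1


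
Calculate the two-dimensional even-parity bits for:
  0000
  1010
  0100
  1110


Row parities: 0011
Column parities: 0000

Row P: 0011, Col P: 0000, Corner: 0


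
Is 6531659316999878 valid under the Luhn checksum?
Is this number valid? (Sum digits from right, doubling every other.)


Luhn sum = 91
91 mod 10 = 1

Invalid (Luhn sum mod 10 = 1)


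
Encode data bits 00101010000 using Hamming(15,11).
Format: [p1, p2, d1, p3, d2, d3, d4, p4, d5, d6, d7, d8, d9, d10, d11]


Parity bits: p1=0, p2=0, p3=1, p4=0

000101001010000


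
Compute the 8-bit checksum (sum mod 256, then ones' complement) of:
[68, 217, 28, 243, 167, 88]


Sum = 811 mod 256 = 43
Complement = 212

212


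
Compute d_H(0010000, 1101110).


XOR: 1111110
Count of 1s: 6

6


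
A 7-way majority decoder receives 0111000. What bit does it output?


Ones: 3 out of 7
Threshold: 4

0 (3/7 voted 1)


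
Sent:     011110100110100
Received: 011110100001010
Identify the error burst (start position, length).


XOR: 000000000111110

Burst at position 9, length 5


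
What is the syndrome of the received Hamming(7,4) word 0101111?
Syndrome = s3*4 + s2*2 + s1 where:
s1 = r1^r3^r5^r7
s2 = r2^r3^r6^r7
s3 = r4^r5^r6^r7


s1=0, s2=1, s3=0

Syndrome = 2 (error at position 2)


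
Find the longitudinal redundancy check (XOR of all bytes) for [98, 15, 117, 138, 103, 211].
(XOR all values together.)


XOR chain: 98 ^ 15 ^ 117 ^ 138 ^ 103 ^ 211 = 38

38


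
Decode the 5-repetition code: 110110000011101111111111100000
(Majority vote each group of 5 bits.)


Groups: 11011, 00000, 11101, 11111, 11111, 00000
Majority votes: 101110

101110


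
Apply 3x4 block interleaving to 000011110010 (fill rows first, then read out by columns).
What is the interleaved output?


Matrix:
  0000
  1111
  0010
Read columns: 010010011010

010010011010


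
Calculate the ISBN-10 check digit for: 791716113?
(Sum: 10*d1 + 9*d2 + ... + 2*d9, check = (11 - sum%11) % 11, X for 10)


Weighted sum: 257
257 mod 11 = 4

Check digit: 7


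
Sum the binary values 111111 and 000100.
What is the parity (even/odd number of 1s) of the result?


111111 = 63
000100 = 4
Sum = 67 = 1000011
1s count = 3

odd parity (3 ones in 1000011)


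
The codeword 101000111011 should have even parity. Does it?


Number of 1s: 7

No, parity error (7 ones)


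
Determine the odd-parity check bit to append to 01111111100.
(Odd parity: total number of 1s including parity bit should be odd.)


Number of 1s in data: 8
Parity bit: 1

1


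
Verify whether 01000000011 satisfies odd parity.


Number of 1s: 3

Yes, parity is correct (3 ones)


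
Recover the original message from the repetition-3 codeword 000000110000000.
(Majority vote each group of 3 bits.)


Groups: 000, 000, 110, 000, 000
Majority votes: 00100

00100


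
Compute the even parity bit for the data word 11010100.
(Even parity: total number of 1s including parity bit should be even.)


Number of 1s in data: 4
Parity bit: 0

0


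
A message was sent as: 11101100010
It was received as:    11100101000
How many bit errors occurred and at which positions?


XOR: 00001001010

3 error(s) at position(s): 4, 7, 9


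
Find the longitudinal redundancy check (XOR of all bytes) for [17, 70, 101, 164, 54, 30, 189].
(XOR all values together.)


XOR chain: 17 ^ 70 ^ 101 ^ 164 ^ 54 ^ 30 ^ 189 = 3

3


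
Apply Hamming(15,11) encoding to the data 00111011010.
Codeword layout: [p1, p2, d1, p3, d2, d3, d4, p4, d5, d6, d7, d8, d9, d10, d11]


Parity bits: p1=1, p2=0, p3=0, p4=0

100001101011010


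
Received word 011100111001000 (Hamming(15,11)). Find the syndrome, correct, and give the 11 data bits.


Syndrome = 15: error at position 15

Data: 10011001001 (corrected bit 15)


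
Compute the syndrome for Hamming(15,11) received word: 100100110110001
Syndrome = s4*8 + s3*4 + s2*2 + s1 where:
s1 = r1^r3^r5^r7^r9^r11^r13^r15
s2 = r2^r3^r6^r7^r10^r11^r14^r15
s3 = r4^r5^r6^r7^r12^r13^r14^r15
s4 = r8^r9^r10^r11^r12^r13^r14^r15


s1=0, s2=0, s3=1, s4=0

Syndrome = 4 (error at position 4)


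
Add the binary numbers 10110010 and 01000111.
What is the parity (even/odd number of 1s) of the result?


10110010 = 178
01000111 = 71
Sum = 249 = 11111001
1s count = 6

even parity (6 ones in 11111001)


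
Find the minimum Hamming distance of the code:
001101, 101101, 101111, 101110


Comparing all pairs, minimum distance: 1
Can detect 0 errors, correct 0 errors

1


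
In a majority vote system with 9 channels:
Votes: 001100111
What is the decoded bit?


Ones: 5 out of 9
Threshold: 5

1 (5/9 voted 1)


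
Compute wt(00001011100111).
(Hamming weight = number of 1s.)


Counting 1s in 00001011100111

7


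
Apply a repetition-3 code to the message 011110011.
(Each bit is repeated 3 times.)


Each bit -> 3 copies

000111111111111000000111111


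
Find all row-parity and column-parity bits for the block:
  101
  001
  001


Row parities: 011
Column parities: 101

Row P: 011, Col P: 101, Corner: 0


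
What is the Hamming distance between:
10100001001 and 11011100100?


XOR: 01111101101
Count of 1s: 8

8


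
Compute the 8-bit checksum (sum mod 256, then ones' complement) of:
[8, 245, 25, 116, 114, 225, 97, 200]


Sum = 1030 mod 256 = 6
Complement = 249

249


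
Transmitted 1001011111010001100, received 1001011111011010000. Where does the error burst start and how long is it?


XOR: 0000000000001011100

Burst at position 12, length 5


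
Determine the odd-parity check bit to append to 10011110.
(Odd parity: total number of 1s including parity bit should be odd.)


Number of 1s in data: 5
Parity bit: 0

0


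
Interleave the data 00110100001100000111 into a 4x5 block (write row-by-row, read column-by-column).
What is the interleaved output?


Matrix:
  00110
  10000
  11000
  00111
Read columns: 01100010100110010001

01100010100110010001


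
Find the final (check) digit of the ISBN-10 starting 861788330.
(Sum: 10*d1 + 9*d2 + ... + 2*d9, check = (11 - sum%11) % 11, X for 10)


Weighted sum: 300
300 mod 11 = 3

Check digit: 8


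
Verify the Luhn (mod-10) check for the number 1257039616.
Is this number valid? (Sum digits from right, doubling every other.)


Luhn sum = 38
38 mod 10 = 8

Invalid (Luhn sum mod 10 = 8)


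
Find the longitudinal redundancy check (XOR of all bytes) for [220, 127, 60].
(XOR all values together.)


XOR chain: 220 ^ 127 ^ 60 = 159

159


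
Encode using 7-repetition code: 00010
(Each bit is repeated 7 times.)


Each bit -> 7 copies

00000000000000000000011111110000000


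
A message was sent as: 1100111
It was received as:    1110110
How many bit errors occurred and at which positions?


XOR: 0010001

2 error(s) at position(s): 2, 6


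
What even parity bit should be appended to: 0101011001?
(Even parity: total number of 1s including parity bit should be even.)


Number of 1s in data: 5
Parity bit: 1

1


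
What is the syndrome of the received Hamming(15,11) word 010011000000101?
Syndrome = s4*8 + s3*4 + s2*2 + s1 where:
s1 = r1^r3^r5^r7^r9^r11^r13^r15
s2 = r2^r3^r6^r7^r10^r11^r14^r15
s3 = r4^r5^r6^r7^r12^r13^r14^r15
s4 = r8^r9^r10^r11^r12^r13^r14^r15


s1=1, s2=1, s3=0, s4=0

Syndrome = 3 (error at position 3)


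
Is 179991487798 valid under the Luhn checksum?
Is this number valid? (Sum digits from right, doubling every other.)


Luhn sum = 82
82 mod 10 = 2

Invalid (Luhn sum mod 10 = 2)


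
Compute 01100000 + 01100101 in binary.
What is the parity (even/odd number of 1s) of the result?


01100000 = 96
01100101 = 101
Sum = 197 = 11000101
1s count = 4

even parity (4 ones in 11000101)


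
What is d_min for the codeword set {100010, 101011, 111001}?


Comparing all pairs, minimum distance: 2
Can detect 1 errors, correct 0 errors

2


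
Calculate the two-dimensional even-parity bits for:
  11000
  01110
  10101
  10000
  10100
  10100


Row parities: 011100
Column parities: 10011

Row P: 011100, Col P: 10011, Corner: 1


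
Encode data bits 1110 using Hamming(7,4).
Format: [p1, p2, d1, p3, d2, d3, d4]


Parity bits: p1=0, p2=0, p3=0

0010110


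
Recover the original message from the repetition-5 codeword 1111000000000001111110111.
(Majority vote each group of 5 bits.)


Groups: 11110, 00000, 00000, 11111, 10111
Majority votes: 10011

10011


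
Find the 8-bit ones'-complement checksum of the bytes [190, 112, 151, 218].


Sum = 671 mod 256 = 159
Complement = 96

96


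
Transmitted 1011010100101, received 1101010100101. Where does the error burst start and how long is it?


XOR: 0110000000000

Burst at position 1, length 2


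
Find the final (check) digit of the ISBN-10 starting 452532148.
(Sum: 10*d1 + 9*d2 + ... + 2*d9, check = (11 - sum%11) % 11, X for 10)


Weighted sum: 196
196 mod 11 = 9

Check digit: 2


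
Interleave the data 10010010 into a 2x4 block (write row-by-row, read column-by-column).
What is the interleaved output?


Matrix:
  1001
  0010
Read columns: 10000110

10000110


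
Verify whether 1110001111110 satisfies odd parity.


Number of 1s: 9

Yes, parity is correct (9 ones)


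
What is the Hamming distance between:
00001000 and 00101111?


XOR: 00100111
Count of 1s: 4

4


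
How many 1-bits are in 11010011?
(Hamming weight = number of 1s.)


Counting 1s in 11010011

5


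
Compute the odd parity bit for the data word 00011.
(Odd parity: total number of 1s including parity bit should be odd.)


Number of 1s in data: 2
Parity bit: 1

1


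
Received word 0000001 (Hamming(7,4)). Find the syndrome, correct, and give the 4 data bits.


Syndrome = 7: error at position 7

Data: 0000 (corrected bit 7)


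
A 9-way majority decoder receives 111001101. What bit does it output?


Ones: 6 out of 9
Threshold: 5

1 (6/9 voted 1)


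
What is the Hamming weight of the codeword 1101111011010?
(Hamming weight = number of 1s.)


Counting 1s in 1101111011010

9


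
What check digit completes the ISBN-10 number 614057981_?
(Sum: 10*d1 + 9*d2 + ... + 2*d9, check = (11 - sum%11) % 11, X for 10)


Weighted sum: 228
228 mod 11 = 8

Check digit: 3


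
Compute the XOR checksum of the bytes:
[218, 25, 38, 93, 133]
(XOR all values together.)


XOR chain: 218 ^ 25 ^ 38 ^ 93 ^ 133 = 61

61


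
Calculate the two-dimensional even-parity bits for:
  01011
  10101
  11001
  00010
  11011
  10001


Row parities: 111100
Column parities: 01111

Row P: 111100, Col P: 01111, Corner: 0


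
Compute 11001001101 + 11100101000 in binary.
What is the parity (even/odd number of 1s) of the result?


11001001101 = 1613
11100101000 = 1832
Sum = 3445 = 110101110101
1s count = 8

even parity (8 ones in 110101110101)


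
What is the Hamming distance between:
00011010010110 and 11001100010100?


XOR: 11010110000010
Count of 1s: 6

6


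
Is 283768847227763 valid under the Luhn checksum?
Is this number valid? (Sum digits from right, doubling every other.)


Luhn sum = 77
77 mod 10 = 7

Invalid (Luhn sum mod 10 = 7)


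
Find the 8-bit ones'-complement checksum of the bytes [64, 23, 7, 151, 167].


Sum = 412 mod 256 = 156
Complement = 99

99


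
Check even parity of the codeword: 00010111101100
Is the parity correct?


Number of 1s: 7

No, parity error (7 ones)


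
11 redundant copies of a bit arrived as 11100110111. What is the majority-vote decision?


Ones: 8 out of 11
Threshold: 6

1 (8/11 voted 1)


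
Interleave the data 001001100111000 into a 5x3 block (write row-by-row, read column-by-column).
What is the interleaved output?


Matrix:
  001
  001
  100
  111
  000
Read columns: 001100001011010

001100001011010


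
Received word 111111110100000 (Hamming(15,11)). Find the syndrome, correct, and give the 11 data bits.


Syndrome = 2: error at position 2

Data: 11110100000 (corrected bit 2)


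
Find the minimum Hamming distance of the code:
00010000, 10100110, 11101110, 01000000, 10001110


Comparing all pairs, minimum distance: 2
Can detect 1 errors, correct 0 errors

2


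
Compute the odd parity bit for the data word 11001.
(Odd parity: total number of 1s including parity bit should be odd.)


Number of 1s in data: 3
Parity bit: 0

0


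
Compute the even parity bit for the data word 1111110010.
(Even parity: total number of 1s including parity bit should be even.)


Number of 1s in data: 7
Parity bit: 1

1


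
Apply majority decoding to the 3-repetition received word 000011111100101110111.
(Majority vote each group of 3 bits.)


Groups: 000, 011, 111, 100, 101, 110, 111
Majority votes: 0110111

0110111


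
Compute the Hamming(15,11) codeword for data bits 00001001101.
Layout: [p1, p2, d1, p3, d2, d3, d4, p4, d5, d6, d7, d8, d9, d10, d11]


Parity bits: p1=1, p2=1, p3=1, p4=0

110100001001101


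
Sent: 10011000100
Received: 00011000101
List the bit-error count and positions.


XOR: 10000000001

2 error(s) at position(s): 0, 10


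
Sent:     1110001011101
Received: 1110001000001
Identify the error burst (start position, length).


XOR: 0000000011100

Burst at position 8, length 3


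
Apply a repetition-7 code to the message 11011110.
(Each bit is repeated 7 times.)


Each bit -> 7 copies

11111111111111000000011111111111111111111111111110000000


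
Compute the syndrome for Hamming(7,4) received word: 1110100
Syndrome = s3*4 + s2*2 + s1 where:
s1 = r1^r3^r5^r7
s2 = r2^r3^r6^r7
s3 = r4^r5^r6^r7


s1=1, s2=0, s3=1

Syndrome = 5 (error at position 5)


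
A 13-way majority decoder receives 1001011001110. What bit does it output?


Ones: 7 out of 13
Threshold: 7

1 (7/13 voted 1)


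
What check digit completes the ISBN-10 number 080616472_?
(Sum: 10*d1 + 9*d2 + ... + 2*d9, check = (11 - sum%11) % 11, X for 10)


Weighted sum: 191
191 mod 11 = 4

Check digit: 7


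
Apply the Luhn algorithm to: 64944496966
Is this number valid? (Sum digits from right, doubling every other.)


Luhn sum = 73
73 mod 10 = 3

Invalid (Luhn sum mod 10 = 3)


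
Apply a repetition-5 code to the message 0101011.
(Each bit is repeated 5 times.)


Each bit -> 5 copies

00000111110000011111000001111111111


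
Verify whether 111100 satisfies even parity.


Number of 1s: 4

Yes, parity is correct (4 ones)


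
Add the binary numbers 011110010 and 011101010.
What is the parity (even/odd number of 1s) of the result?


011110010 = 242
011101010 = 234
Sum = 476 = 111011100
1s count = 6

even parity (6 ones in 111011100)


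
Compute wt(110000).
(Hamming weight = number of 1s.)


Counting 1s in 110000

2


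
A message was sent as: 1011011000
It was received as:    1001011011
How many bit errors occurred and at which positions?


XOR: 0010000011

3 error(s) at position(s): 2, 8, 9


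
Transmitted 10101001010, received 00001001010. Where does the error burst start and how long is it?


XOR: 10100000000

Burst at position 0, length 3


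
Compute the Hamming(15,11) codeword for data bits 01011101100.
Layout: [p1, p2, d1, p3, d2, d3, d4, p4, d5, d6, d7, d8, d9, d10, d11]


Parity bits: p1=0, p2=0, p3=0, p4=0

000010101101100


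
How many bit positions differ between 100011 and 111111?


XOR: 011100
Count of 1s: 3

3


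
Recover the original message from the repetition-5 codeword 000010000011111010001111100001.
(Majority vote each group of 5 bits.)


Groups: 00001, 00000, 11111, 01000, 11111, 00001
Majority votes: 001010

001010


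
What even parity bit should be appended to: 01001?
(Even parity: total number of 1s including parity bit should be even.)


Number of 1s in data: 2
Parity bit: 0

0


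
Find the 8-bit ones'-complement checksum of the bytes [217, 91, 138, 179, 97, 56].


Sum = 778 mod 256 = 10
Complement = 245

245


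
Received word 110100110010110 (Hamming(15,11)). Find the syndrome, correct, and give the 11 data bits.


Syndrome = 0: no error detected

Data: 00010010110 (no errors)


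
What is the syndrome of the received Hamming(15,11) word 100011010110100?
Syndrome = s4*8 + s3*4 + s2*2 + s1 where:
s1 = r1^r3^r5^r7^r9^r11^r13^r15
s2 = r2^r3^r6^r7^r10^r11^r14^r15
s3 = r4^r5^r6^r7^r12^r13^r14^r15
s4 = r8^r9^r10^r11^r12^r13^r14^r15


s1=0, s2=1, s3=1, s4=0

Syndrome = 6 (error at position 6)


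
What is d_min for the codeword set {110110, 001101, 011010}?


Comparing all pairs, minimum distance: 3
Can detect 2 errors, correct 1 errors

3


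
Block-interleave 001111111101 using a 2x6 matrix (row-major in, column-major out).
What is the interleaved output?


Matrix:
  001111
  111101
Read columns: 010111111011

010111111011


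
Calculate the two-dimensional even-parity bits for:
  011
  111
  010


Row parities: 011
Column parities: 110

Row P: 011, Col P: 110, Corner: 0


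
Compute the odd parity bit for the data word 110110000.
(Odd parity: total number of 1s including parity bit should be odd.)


Number of 1s in data: 4
Parity bit: 1

1


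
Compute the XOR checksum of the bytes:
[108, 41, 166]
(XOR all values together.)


XOR chain: 108 ^ 41 ^ 166 = 227

227


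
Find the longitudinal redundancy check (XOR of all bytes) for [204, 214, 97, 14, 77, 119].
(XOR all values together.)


XOR chain: 204 ^ 214 ^ 97 ^ 14 ^ 77 ^ 119 = 79

79


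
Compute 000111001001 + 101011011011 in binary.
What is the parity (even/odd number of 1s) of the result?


000111001001 = 457
101011011011 = 2779
Sum = 3236 = 110010100100
1s count = 5

odd parity (5 ones in 110010100100)


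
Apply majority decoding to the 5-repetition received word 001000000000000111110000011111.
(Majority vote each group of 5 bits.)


Groups: 00100, 00000, 00000, 11111, 00000, 11111
Majority votes: 000101

000101


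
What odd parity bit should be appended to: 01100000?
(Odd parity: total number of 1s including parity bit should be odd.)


Number of 1s in data: 2
Parity bit: 1

1


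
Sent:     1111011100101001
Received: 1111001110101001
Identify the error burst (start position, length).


XOR: 0000010010000000

Burst at position 5, length 4


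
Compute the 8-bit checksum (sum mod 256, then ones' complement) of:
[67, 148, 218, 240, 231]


Sum = 904 mod 256 = 136
Complement = 119

119


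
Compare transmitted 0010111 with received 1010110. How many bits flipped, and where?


XOR: 1000001

2 error(s) at position(s): 0, 6


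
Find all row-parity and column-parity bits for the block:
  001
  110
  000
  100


Row parities: 1001
Column parities: 011

Row P: 1001, Col P: 011, Corner: 0


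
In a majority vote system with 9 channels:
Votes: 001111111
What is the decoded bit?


Ones: 7 out of 9
Threshold: 5

1 (7/9 voted 1)


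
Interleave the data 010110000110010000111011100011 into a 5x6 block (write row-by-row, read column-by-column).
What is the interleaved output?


Matrix:
  010110
  000110
  010000
  111011
  100011
Read columns: 000111011000010110001101100011

000111011000010110001101100011


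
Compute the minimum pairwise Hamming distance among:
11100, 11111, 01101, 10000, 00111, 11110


Comparing all pairs, minimum distance: 1
Can detect 0 errors, correct 0 errors

1


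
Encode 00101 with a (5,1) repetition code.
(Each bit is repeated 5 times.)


Each bit -> 5 copies

0000000000111110000011111


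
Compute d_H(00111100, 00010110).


XOR: 00101010
Count of 1s: 3

3


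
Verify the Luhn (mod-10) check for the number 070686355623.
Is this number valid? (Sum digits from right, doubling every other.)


Luhn sum = 51
51 mod 10 = 1

Invalid (Luhn sum mod 10 = 1)


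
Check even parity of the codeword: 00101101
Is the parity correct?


Number of 1s: 4

Yes, parity is correct (4 ones)


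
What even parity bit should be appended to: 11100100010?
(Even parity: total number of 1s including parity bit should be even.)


Number of 1s in data: 5
Parity bit: 1

1


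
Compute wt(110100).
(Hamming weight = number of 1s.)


Counting 1s in 110100

3


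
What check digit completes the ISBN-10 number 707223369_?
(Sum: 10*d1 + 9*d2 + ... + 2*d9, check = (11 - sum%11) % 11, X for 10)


Weighted sum: 215
215 mod 11 = 6

Check digit: 5


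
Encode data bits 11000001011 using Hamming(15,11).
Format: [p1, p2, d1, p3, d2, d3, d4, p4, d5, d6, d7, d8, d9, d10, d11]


Parity bits: p1=1, p2=1, p3=0, p4=1

111010010001011


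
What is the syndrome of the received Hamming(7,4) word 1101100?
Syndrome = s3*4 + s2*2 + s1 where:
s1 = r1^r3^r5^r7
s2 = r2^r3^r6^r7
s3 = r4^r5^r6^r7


s1=0, s2=1, s3=0

Syndrome = 2 (error at position 2)


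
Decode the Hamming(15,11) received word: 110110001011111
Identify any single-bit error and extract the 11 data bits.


Syndrome = 0: no error detected

Data: 01001011111 (no errors)


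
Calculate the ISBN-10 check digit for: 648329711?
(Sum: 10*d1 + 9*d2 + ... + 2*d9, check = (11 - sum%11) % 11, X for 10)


Weighted sum: 271
271 mod 11 = 7

Check digit: 4


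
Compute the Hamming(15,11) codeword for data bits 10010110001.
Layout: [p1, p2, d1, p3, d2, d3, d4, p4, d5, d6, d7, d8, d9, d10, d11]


Parity bits: p1=0, p2=1, p3=0, p4=1

011000110110001


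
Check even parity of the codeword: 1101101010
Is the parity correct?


Number of 1s: 6

Yes, parity is correct (6 ones)


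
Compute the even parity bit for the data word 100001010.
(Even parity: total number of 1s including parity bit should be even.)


Number of 1s in data: 3
Parity bit: 1

1


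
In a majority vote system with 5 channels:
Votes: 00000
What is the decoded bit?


Ones: 0 out of 5
Threshold: 3

0 (0/5 voted 1)


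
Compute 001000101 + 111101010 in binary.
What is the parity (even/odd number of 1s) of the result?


001000101 = 69
111101010 = 490
Sum = 559 = 1000101111
1s count = 6

even parity (6 ones in 1000101111)


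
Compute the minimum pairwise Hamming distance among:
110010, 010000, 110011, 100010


Comparing all pairs, minimum distance: 1
Can detect 0 errors, correct 0 errors

1


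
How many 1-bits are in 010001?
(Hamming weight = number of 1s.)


Counting 1s in 010001

2


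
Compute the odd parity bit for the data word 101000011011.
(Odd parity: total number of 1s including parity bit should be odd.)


Number of 1s in data: 6
Parity bit: 1

1


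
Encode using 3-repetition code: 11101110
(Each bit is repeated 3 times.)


Each bit -> 3 copies

111111111000111111111000


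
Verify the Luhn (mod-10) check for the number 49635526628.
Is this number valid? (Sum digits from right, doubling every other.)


Luhn sum = 54
54 mod 10 = 4

Invalid (Luhn sum mod 10 = 4)


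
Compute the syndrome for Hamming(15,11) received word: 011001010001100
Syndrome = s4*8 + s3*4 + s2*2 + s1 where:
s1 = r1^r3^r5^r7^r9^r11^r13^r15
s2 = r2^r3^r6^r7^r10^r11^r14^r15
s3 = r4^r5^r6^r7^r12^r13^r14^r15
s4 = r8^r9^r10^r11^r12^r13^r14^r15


s1=0, s2=1, s3=1, s4=1

Syndrome = 14 (error at position 14)


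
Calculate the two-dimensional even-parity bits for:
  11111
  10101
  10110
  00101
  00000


Row parities: 11100
Column parities: 11001

Row P: 11100, Col P: 11001, Corner: 1


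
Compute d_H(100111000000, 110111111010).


XOR: 010000111010
Count of 1s: 5

5


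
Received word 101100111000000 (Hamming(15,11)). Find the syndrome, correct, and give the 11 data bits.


Syndrome = 0: no error detected

Data: 10011000000 (no errors)


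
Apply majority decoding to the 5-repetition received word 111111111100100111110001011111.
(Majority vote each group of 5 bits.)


Groups: 11111, 11111, 00100, 11111, 00010, 11111
Majority votes: 110101

110101


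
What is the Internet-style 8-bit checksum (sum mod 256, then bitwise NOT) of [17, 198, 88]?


Sum = 303 mod 256 = 47
Complement = 208

208


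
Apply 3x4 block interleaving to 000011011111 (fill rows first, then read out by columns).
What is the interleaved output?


Matrix:
  0000
  1101
  1111
Read columns: 011011001011

011011001011


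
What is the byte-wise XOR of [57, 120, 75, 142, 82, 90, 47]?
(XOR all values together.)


XOR chain: 57 ^ 120 ^ 75 ^ 142 ^ 82 ^ 90 ^ 47 = 163

163


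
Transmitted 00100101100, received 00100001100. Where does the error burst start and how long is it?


XOR: 00000100000

Burst at position 5, length 1


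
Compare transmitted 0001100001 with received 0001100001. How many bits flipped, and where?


XOR: 0000000000

0 errors (received matches sent)


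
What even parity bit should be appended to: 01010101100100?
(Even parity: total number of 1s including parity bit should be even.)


Number of 1s in data: 6
Parity bit: 0

0


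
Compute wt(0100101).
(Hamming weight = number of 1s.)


Counting 1s in 0100101

3


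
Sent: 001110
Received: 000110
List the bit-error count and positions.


XOR: 001000

1 error(s) at position(s): 2


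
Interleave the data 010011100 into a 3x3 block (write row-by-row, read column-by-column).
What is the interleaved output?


Matrix:
  010
  011
  100
Read columns: 001110010

001110010


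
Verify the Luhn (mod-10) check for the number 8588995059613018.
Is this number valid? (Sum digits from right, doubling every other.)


Luhn sum = 76
76 mod 10 = 6

Invalid (Luhn sum mod 10 = 6)


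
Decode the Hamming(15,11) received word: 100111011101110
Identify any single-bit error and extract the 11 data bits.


Syndrome = 2: error at position 2

Data: 01101101110 (corrected bit 2)


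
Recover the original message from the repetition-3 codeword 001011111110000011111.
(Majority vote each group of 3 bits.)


Groups: 001, 011, 111, 110, 000, 011, 111
Majority votes: 0111011

0111011


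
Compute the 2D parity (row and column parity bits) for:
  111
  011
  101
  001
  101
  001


Row parities: 100101
Column parities: 100

Row P: 100101, Col P: 100, Corner: 1


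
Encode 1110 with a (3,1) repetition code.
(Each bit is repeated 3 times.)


Each bit -> 3 copies

111111111000


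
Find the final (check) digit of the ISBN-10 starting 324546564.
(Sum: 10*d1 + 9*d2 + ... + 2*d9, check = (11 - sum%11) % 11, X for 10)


Weighted sum: 215
215 mod 11 = 6

Check digit: 5


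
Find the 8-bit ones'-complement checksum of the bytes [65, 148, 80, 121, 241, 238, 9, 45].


Sum = 947 mod 256 = 179
Complement = 76

76


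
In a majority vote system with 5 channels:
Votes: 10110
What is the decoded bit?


Ones: 3 out of 5
Threshold: 3

1 (3/5 voted 1)


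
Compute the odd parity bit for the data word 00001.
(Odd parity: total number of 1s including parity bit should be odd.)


Number of 1s in data: 1
Parity bit: 0

0


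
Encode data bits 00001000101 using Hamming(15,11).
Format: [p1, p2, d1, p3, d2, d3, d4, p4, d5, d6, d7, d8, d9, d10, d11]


Parity bits: p1=1, p2=1, p3=0, p4=1

110000011000101


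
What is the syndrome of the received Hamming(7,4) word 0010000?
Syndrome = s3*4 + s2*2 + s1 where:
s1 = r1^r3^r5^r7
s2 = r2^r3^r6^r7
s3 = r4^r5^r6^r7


s1=1, s2=1, s3=0

Syndrome = 3 (error at position 3)


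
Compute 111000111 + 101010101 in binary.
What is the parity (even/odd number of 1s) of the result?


111000111 = 455
101010101 = 341
Sum = 796 = 1100011100
1s count = 5

odd parity (5 ones in 1100011100)


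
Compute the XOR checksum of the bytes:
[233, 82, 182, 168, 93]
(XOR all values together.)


XOR chain: 233 ^ 82 ^ 182 ^ 168 ^ 93 = 248

248


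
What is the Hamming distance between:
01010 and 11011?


XOR: 10001
Count of 1s: 2

2


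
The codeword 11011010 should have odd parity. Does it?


Number of 1s: 5

Yes, parity is correct (5 ones)


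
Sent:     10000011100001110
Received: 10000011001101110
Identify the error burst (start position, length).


XOR: 00000000101100000

Burst at position 8, length 4


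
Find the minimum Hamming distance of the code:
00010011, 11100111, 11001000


Comparing all pairs, minimum distance: 5
Can detect 4 errors, correct 2 errors

5


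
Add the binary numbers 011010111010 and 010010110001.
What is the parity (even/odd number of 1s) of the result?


011010111010 = 1722
010010110001 = 1201
Sum = 2923 = 101101101011
1s count = 8

even parity (8 ones in 101101101011)


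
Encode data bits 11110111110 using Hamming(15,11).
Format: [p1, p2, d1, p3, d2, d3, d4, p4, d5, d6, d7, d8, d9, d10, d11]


Parity bits: p1=1, p2=0, p3=0, p4=1

101011110111110


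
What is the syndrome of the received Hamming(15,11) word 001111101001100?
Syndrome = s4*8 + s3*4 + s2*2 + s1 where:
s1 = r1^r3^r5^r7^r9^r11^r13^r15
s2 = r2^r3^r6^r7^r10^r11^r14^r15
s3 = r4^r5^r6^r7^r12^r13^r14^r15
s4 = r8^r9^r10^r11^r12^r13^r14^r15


s1=1, s2=1, s3=0, s4=1

Syndrome = 11 (error at position 11)


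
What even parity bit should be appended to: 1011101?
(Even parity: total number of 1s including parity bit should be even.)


Number of 1s in data: 5
Parity bit: 1

1


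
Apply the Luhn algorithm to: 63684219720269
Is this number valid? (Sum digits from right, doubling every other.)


Luhn sum = 59
59 mod 10 = 9

Invalid (Luhn sum mod 10 = 9)


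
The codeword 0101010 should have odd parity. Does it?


Number of 1s: 3

Yes, parity is correct (3 ones)


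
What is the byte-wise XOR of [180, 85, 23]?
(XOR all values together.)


XOR chain: 180 ^ 85 ^ 23 = 246

246


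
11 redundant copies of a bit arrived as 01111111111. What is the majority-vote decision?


Ones: 10 out of 11
Threshold: 6

1 (10/11 voted 1)


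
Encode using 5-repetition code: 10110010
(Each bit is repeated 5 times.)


Each bit -> 5 copies

1111100000111111111100000000001111100000


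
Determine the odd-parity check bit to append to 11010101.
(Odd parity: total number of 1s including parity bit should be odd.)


Number of 1s in data: 5
Parity bit: 0

0


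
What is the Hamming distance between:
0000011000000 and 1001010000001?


XOR: 1001001000001
Count of 1s: 4

4


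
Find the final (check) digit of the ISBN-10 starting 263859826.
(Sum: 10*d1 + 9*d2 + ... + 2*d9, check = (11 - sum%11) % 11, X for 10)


Weighted sum: 279
279 mod 11 = 4

Check digit: 7


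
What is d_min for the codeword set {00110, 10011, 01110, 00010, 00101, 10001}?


Comparing all pairs, minimum distance: 1
Can detect 0 errors, correct 0 errors

1


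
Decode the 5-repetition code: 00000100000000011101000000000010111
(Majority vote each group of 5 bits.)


Groups: 00000, 10000, 00000, 11101, 00000, 00000, 10111
Majority votes: 0001001

0001001


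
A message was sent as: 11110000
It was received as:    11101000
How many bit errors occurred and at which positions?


XOR: 00011000

2 error(s) at position(s): 3, 4


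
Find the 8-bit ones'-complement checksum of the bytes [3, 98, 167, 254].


Sum = 522 mod 256 = 10
Complement = 245

245


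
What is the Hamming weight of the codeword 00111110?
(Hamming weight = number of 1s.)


Counting 1s in 00111110

5


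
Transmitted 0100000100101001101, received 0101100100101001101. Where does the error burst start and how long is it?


XOR: 0001100000000000000

Burst at position 3, length 2


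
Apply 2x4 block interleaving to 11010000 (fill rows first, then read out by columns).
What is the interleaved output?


Matrix:
  1101
  0000
Read columns: 10100010

10100010


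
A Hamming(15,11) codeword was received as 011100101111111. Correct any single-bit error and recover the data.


Syndrome = 10: error at position 10

Data: 10011011111 (corrected bit 10)


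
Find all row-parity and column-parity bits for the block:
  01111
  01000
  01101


Row parities: 011
Column parities: 01010

Row P: 011, Col P: 01010, Corner: 0


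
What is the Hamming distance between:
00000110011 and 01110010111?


XOR: 01110100100
Count of 1s: 5

5


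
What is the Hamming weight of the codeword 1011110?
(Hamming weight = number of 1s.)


Counting 1s in 1011110

5


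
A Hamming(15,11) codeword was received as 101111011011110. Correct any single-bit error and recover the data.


Syndrome = 0: no error detected

Data: 11101011110 (no errors)


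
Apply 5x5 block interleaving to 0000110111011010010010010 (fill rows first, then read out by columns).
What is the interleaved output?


Matrix:
  00001
  10111
  01101
  00100
  10010
Read columns: 0100100100011100100111100

0100100100011100100111100


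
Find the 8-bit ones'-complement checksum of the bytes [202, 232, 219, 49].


Sum = 702 mod 256 = 190
Complement = 65

65


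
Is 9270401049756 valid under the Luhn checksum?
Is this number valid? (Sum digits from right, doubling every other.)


Luhn sum = 52
52 mod 10 = 2

Invalid (Luhn sum mod 10 = 2)


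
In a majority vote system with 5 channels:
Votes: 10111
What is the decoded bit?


Ones: 4 out of 5
Threshold: 3

1 (4/5 voted 1)


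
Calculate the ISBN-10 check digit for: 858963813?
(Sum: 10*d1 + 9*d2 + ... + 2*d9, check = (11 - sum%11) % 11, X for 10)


Weighted sum: 344
344 mod 11 = 3

Check digit: 8


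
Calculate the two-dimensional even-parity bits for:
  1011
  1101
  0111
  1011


Row parities: 1111
Column parities: 1010

Row P: 1111, Col P: 1010, Corner: 0


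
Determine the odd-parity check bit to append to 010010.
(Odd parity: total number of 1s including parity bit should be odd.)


Number of 1s in data: 2
Parity bit: 1

1
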